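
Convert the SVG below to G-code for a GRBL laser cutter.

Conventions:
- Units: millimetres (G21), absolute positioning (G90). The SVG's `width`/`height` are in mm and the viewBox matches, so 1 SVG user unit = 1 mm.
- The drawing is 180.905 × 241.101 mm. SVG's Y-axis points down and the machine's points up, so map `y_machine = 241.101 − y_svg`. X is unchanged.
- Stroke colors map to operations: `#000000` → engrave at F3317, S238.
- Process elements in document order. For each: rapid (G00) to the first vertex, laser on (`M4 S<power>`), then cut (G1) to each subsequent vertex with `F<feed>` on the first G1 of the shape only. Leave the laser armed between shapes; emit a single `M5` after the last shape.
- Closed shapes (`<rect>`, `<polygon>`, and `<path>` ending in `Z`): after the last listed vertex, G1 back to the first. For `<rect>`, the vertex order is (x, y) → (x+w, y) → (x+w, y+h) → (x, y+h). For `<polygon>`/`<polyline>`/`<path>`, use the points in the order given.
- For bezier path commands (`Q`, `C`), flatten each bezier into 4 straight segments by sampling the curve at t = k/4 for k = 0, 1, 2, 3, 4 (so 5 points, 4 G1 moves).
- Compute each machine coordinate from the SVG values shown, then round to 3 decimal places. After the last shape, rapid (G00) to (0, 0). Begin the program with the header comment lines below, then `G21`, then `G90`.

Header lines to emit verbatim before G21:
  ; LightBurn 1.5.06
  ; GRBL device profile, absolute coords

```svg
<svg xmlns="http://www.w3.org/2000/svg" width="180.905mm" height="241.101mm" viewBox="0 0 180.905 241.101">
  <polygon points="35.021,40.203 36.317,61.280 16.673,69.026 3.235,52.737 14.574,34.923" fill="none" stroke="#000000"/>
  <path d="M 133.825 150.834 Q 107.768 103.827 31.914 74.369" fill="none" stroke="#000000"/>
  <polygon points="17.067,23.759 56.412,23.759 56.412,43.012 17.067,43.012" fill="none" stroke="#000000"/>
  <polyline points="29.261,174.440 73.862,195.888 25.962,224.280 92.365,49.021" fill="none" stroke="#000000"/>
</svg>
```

1 u = 1 mm; y_m = 241.101 − y.

[1] `<polygon>` regular polygon, #000000→engrave S238 F3317: (35.021,200.898) → (36.317,179.821) → (16.673,172.075) → (3.235,188.364) → (14.574,206.178) → (35.021,200.898) (closed)

[2] `<path>` quadratic bezier, #000000→engrave S238 F3317: (133.825,90.267) → (117.684,112.674) → (95.319,132.887) → (66.729,150.906) → (31.914,166.732)

[3] `<polygon>` rectangle, #000000→engrave S238 F3317: (17.067,217.342) → (56.412,217.342) → (56.412,198.089) → (17.067,198.089) → (17.067,217.342) (closed)

[4] `<polyline>` open polyline, #000000→engrave S238 F3317: (29.261,66.661) → (73.862,45.213) → (25.962,16.821) → (92.365,192.080)

; LightBurn 1.5.06
; GRBL device profile, absolute coords
G21
G90
G00 X35.021 Y200.898
M4 S238
G1 X36.317 Y179.821 F3317
G1 X16.673 Y172.075
G1 X3.235 Y188.364
G1 X14.574 Y206.178
G1 X35.021 Y200.898
G00 X133.825 Y90.267
M4 S238
G1 X117.684 Y112.674 F3317
G1 X95.319 Y132.887
G1 X66.729 Y150.906
G1 X31.914 Y166.732
G00 X17.067 Y217.342
M4 S238
G1 X56.412 Y217.342 F3317
G1 X56.412 Y198.089
G1 X17.067 Y198.089
G1 X17.067 Y217.342
G00 X29.261 Y66.661
M4 S238
G1 X73.862 Y45.213 F3317
G1 X25.962 Y16.821
G1 X92.365 Y192.080
M5
G00 X0.000 Y0.000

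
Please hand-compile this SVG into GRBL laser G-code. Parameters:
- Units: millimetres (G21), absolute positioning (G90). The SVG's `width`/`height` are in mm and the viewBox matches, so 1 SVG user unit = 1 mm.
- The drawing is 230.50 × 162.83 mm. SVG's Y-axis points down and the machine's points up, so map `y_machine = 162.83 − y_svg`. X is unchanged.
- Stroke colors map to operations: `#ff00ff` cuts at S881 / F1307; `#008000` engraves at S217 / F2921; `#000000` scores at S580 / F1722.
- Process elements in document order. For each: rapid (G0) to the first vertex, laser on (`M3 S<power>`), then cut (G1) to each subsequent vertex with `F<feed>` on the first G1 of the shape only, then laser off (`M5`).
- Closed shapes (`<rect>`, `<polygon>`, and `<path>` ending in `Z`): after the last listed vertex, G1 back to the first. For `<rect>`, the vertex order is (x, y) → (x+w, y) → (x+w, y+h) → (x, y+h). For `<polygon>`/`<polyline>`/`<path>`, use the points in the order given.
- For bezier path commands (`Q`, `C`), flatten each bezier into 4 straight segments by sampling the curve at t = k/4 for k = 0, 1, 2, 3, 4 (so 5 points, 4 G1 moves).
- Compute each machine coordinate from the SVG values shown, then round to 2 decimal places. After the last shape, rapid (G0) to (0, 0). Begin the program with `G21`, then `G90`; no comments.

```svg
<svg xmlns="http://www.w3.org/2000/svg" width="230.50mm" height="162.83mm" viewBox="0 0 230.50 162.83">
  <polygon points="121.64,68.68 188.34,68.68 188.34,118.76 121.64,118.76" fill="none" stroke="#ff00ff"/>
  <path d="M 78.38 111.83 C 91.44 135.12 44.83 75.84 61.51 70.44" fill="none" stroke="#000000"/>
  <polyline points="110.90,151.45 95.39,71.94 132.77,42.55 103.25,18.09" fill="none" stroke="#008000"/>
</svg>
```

Since the viewBox matches the mm dimensions, user units are millimetres directly. The only transform is the Y-flip y_m = 162.83 − y_svg.

Shape 1 is a rectangle drawn with `<polygon>`. Its stroke #ff00ff means cut at S881, F1307. After flipping Y the toolpath is (121.64,94.15) → (188.34,94.15) → (188.34,44.07) → (121.64,44.07) → (121.64,94.15), returning to the start.

Shape 2 is a cubic bezier drawn with `<path>`. Its stroke #000000 means score at S580, F1722. After flipping Y the toolpath is (78.38,51.00) → (78.91,46.88) → (68.59,60.94) → (58.95,80.37) → (61.51,92.39).

Shape 3 is a open polyline drawn with `<polyline>`. Its stroke #008000 means engrave at S217, F2921. After flipping Y the toolpath is (110.90,11.38) → (95.39,90.89) → (132.77,120.28) → (103.25,144.74).

G21
G90
G0 X121.64 Y94.15
M3 S881
G1 X188.34 Y94.15 F1307
G1 X188.34 Y44.07
G1 X121.64 Y44.07
G1 X121.64 Y94.15
M5
G0 X78.38 Y51.00
M3 S580
G1 X78.91 Y46.88 F1722
G1 X68.59 Y60.94
G1 X58.95 Y80.37
G1 X61.51 Y92.39
M5
G0 X110.90 Y11.38
M3 S217
G1 X95.39 Y90.89 F2921
G1 X132.77 Y120.28
G1 X103.25 Y144.74
M5
G0 X0.00 Y0.00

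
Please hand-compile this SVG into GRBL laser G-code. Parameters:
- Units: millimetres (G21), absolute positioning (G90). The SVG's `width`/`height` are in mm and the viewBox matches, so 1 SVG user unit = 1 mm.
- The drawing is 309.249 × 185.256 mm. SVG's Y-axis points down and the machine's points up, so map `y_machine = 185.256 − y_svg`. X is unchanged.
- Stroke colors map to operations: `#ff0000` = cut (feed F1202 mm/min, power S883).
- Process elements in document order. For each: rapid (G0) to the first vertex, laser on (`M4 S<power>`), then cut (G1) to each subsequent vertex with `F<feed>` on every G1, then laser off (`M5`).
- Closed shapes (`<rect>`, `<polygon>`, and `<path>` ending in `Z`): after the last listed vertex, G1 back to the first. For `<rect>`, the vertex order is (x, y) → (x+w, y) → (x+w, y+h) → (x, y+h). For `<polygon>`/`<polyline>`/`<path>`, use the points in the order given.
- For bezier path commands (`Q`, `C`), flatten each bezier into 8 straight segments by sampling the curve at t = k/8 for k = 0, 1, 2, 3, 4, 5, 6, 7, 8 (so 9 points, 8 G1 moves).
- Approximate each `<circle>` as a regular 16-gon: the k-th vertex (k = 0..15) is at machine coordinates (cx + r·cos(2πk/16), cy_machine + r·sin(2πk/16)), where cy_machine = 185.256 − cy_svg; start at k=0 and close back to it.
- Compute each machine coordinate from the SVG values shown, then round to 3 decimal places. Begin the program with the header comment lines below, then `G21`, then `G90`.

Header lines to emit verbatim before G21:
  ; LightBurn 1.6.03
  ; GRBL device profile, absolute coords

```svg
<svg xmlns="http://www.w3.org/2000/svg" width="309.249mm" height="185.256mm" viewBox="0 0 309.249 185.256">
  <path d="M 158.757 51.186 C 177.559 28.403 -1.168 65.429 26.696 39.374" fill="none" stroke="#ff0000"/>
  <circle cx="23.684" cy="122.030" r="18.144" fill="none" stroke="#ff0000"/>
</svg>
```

; LightBurn 1.6.03
; GRBL device profile, absolute coords
G21
G90
G0 X158.757 Y134.070
M4 S883
G1 X157.338 Y140.050 F1202
G1 X142.136 Y141.863 F1202
G1 X117.888 Y140.949 F1202
G1 X89.328 Y138.749 F1202
G1 X61.194 Y136.702 F1202
G1 X38.219 Y136.248 F1202
G1 X25.142 Y138.828 F1202
G1 X26.696 Y145.882 F1202
M5
G0 X41.828 Y63.226
M4 S883
G1 X40.447 Y70.169 F1202
G1 X36.514 Y76.056 F1202
G1 X30.627 Y79.989 F1202
G1 X23.684 Y81.370 F1202
G1 X16.741 Y79.989 F1202
G1 X10.854 Y76.056 F1202
G1 X6.921 Y70.169 F1202
G1 X5.540 Y63.226 F1202
G1 X6.921 Y56.283 F1202
G1 X10.854 Y50.396 F1202
G1 X16.741 Y46.463 F1202
G1 X23.684 Y45.082 F1202
G1 X30.627 Y46.463 F1202
G1 X36.514 Y50.396 F1202
G1 X40.447 Y56.283 F1202
G1 X41.828 Y63.226 F1202
M5

1 u = 1 mm; y_m = 185.256 − y.

[1] `<path>` cubic bezier, #ff0000→cut S883 F1202: (158.757,134.070) → (157.338,140.050) → (142.136,141.863) → (117.888,140.949) → (89.328,138.749) → (61.194,136.702) → (38.219,136.248) → (25.142,138.828) → (26.696,145.882)

[2] `<circle>` circle, #ff0000→cut S883 F1202: (41.828,63.226) → (40.447,70.169) → (36.514,76.056) → (30.627,79.989) → (23.684,81.370) → (16.741,79.989) → (10.854,76.056) → (6.921,70.169) → (5.540,63.226) → (6.921,56.283) → (10.854,50.396) → (16.741,46.463) → (23.684,45.082) → (30.627,46.463) → (36.514,50.396) → (40.447,56.283) → (41.828,63.226) (closed)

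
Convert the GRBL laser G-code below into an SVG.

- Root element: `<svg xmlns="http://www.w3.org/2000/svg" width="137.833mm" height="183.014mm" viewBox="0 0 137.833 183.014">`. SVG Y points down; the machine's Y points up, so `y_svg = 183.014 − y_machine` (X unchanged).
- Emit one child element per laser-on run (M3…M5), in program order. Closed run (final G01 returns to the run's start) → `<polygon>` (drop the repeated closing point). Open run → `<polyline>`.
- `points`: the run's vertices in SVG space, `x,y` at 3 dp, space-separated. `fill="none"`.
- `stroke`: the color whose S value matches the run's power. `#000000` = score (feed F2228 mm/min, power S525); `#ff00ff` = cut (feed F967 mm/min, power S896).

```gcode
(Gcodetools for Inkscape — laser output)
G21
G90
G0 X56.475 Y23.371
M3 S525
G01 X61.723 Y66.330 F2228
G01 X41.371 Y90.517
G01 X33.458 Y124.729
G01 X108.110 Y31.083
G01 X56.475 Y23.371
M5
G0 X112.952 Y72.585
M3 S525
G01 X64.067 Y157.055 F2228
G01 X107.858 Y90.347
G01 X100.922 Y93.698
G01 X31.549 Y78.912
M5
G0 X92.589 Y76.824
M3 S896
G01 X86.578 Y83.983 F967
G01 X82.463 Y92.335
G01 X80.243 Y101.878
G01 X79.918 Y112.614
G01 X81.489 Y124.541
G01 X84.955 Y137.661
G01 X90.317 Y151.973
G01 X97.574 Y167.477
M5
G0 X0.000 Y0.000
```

Each laser-on run becomes one SVG element. Flip Y back into SVG space with y_svg = 183.014 − y_machine.

Run 1: S525 ⇒ score layer `#000000`. The run returns to its start, so emit a `<polygon>` with points (Y-flipped): 56.475,159.643 61.723,116.684 41.371,92.497 33.458,58.285 108.110,151.931.

Run 2: power S525 maps to stroke `#000000` (score). The run is open, so emit a `<polyline>` with points (Y-flipped): 112.952,110.429 64.067,25.959 107.858,92.667 100.922,89.316 31.549,104.102.

Run 3: the run's S896 means `#ff00ff` (cut). The run is open, so emit a `<polyline>` with points (Y-flipped): 92.589,106.190 86.578,99.031 82.463,90.679 80.243,81.136 79.918,70.400 81.489,58.473 84.955,45.353 90.317,31.041 97.574,15.537.

<svg xmlns="http://www.w3.org/2000/svg" width="137.833mm" height="183.014mm" viewBox="0 0 137.833 183.014">
  <polygon points="56.475,159.643 61.723,116.684 41.371,92.497 33.458,58.285 108.110,151.931" fill="none" stroke="#000000"/>
  <polyline points="112.952,110.429 64.067,25.959 107.858,92.667 100.922,89.316 31.549,104.102" fill="none" stroke="#000000"/>
  <polyline points="92.589,106.190 86.578,99.031 82.463,90.679 80.243,81.136 79.918,70.400 81.489,58.473 84.955,45.353 90.317,31.041 97.574,15.537" fill="none" stroke="#ff00ff"/>
</svg>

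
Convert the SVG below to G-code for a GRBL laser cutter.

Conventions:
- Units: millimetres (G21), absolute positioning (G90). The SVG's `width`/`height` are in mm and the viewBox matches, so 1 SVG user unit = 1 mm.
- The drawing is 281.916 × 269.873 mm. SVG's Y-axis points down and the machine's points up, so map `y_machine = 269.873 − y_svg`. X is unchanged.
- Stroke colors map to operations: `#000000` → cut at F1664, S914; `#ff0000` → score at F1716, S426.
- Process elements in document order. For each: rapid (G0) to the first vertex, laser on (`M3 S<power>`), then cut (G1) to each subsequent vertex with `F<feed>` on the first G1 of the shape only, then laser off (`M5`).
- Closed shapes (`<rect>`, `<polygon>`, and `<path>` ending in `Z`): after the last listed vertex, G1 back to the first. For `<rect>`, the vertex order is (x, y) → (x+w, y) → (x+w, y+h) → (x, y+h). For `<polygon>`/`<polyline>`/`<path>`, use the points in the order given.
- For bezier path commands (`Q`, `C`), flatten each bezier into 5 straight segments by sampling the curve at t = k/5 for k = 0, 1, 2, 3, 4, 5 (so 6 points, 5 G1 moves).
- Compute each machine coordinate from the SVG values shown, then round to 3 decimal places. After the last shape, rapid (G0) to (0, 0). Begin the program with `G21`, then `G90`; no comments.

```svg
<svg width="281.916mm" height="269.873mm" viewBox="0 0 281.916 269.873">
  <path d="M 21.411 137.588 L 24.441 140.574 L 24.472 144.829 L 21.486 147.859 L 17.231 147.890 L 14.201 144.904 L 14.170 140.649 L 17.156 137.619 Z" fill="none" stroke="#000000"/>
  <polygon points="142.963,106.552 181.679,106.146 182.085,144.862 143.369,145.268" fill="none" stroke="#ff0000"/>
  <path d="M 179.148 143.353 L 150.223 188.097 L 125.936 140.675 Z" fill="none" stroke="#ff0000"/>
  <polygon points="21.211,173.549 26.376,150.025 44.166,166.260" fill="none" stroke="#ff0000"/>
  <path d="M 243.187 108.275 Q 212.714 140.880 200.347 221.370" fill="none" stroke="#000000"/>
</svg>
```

viewBox `0 0 281.916 269.873` with mm width/height → 1 unit = 1 mm. Flip: y_m = 269.873 − y_svg.

**Shape 1** — `<path>` regular polygon, stroke `#000000` → cut (S914, F1664). Machine vertices: (21.411,132.285) → (24.441,129.299) → (24.472,125.044) → (21.486,122.014) → (17.231,121.983) → (14.201,124.969) → (14.170,129.224) → (17.156,132.254) → (21.411,132.285). Closed: final G1 returns to the first vertex.

**Shape 2** — `<polygon>` regular polygon, stroke `#ff0000` → score (S426, F1716). Machine vertices: (142.963,163.321) → (181.679,163.727) → (182.085,125.011) → (143.369,124.605) → (142.963,163.321). Closed: final G1 returns to the first vertex.

**Shape 3** — `<path>` regular polygon, stroke `#ff0000` → score (S426, F1716). Machine vertices: (179.148,126.520) → (150.223,81.776) → (125.936,129.198) → (179.148,126.520). Closed: final G1 returns to the first vertex.

**Shape 4** — `<polygon>` regular polygon, stroke `#ff0000` → score (S426, F1716). Machine vertices: (21.211,96.324) → (26.376,119.848) → (44.166,103.613) → (21.211,96.324). Closed: final G1 returns to the first vertex.

**Shape 5** — `<path>` quadratic bezier, stroke `#000000` → cut (S914, F1664). Control points (SVG): P0=(243.187,108.275), P1=(212.714,140.880), P2=(200.347,221.370); sampled at t=k/5. Machine vertices: (243.187,161.598) → (231.722,146.641) → (221.706,127.852) → (213.138,105.233) → (206.018,78.784) → (200.347,48.503). Open path.

G21
G90
G0 X21.411 Y132.285
M3 S914
G1 X24.441 Y129.299 F1664
G1 X24.472 Y125.044
G1 X21.486 Y122.014
G1 X17.231 Y121.983
G1 X14.201 Y124.969
G1 X14.170 Y129.224
G1 X17.156 Y132.254
G1 X21.411 Y132.285
M5
G0 X142.963 Y163.321
M3 S426
G1 X181.679 Y163.727 F1716
G1 X182.085 Y125.011
G1 X143.369 Y124.605
G1 X142.963 Y163.321
M5
G0 X179.148 Y126.520
M3 S426
G1 X150.223 Y81.776 F1716
G1 X125.936 Y129.198
G1 X179.148 Y126.520
M5
G0 X21.211 Y96.324
M3 S426
G1 X26.376 Y119.848 F1716
G1 X44.166 Y103.613
G1 X21.211 Y96.324
M5
G0 X243.187 Y161.598
M3 S914
G1 X231.722 Y146.641 F1664
G1 X221.706 Y127.852
G1 X213.138 Y105.233
G1 X206.018 Y78.784
G1 X200.347 Y48.503
M5
G0 X0.000 Y0.000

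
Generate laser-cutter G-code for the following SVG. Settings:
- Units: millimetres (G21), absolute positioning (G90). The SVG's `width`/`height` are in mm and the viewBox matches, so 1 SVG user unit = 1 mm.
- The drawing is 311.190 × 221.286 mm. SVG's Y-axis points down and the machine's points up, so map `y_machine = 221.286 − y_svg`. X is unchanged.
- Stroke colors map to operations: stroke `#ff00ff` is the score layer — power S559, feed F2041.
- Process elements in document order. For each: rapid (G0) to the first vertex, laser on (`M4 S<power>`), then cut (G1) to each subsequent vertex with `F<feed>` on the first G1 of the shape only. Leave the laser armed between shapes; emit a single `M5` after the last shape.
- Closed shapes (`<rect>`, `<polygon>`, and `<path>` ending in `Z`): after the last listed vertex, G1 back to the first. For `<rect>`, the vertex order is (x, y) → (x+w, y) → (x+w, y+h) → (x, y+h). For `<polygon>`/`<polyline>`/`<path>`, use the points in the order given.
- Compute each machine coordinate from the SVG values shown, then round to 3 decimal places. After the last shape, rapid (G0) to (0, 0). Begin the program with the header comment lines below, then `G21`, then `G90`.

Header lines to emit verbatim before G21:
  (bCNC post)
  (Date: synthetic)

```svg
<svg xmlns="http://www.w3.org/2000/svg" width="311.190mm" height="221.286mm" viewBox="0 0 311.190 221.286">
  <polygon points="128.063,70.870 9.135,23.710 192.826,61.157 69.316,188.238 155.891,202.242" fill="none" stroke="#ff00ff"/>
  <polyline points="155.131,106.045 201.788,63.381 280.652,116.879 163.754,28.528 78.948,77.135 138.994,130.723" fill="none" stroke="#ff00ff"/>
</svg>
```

(bCNC post)
(Date: synthetic)
G21
G90
G0 X128.063 Y150.416
M4 S559
G1 X9.135 Y197.576 F2041
G1 X192.826 Y160.129
G1 X69.316 Y33.048
G1 X155.891 Y19.044
G1 X128.063 Y150.416
G0 X155.131 Y115.241
M4 S559
G1 X201.788 Y157.905 F2041
G1 X280.652 Y104.407
G1 X163.754 Y192.758
G1 X78.948 Y144.151
G1 X138.994 Y90.563
M5
G0 X0.000 Y0.000

1 u = 1 mm; y_m = 221.286 − y.

[1] `<polygon>` closed polygon, #ff00ff→score S559 F2041: (128.063,150.416) → (9.135,197.576) → (192.826,160.129) → (69.316,33.048) → (155.891,19.044) → (128.063,150.416) (closed)

[2] `<polyline>` open polyline, #ff00ff→score S559 F2041: (155.131,115.241) → (201.788,157.905) → (280.652,104.407) → (163.754,192.758) → (78.948,144.151) → (138.994,90.563)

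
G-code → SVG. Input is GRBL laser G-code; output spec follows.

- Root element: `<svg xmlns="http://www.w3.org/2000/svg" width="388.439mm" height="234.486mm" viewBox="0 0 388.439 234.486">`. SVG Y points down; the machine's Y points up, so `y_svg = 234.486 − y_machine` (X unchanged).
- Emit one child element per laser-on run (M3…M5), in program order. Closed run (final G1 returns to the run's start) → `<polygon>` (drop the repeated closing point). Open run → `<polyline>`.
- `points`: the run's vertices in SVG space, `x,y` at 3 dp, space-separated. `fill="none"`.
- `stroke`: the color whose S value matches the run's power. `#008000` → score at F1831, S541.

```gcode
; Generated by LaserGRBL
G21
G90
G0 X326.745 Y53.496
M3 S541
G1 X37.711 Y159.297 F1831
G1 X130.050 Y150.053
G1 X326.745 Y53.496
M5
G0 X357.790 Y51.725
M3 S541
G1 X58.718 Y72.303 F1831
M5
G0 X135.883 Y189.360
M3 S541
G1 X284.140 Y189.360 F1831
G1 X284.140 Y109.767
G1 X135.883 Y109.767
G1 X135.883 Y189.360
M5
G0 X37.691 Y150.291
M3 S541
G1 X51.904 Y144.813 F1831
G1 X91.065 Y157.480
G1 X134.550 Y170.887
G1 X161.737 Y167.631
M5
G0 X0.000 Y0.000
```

<svg xmlns="http://www.w3.org/2000/svg" width="388.439mm" height="234.486mm" viewBox="0 0 388.439 234.486">
  <polygon points="326.745,180.990 37.711,75.189 130.050,84.433" fill="none" stroke="#008000"/>
  <polyline points="357.790,182.761 58.718,162.183" fill="none" stroke="#008000"/>
  <polygon points="135.883,45.126 284.140,45.126 284.140,124.719 135.883,124.719" fill="none" stroke="#008000"/>
  <polyline points="37.691,84.195 51.904,89.673 91.065,77.006 134.550,63.599 161.737,66.855" fill="none" stroke="#008000"/>
</svg>

Machine Y-up, SVG Y-down with viewBox height 234.486, so y_svg = 234.486 − y_machine; X carries over. Every run uses S541, so all elements get stroke `#008000` (score).

Run 1: The run returns to its start, so emit a `<polygon>` with points (Y-flipped): 326.745,180.990 37.711,75.189 130.050,84.433.

Run 2: The run is open, so emit a `<polyline>` with points (Y-flipped): 357.790,182.761 58.718,162.183.

Run 3: The run returns to its start, so emit a `<polygon>` with points (Y-flipped): 135.883,45.126 284.140,45.126 284.140,124.719 135.883,124.719.

Run 4: The run is open, so emit a `<polyline>` with points (Y-flipped): 37.691,84.195 51.904,89.673 91.065,77.006 134.550,63.599 161.737,66.855.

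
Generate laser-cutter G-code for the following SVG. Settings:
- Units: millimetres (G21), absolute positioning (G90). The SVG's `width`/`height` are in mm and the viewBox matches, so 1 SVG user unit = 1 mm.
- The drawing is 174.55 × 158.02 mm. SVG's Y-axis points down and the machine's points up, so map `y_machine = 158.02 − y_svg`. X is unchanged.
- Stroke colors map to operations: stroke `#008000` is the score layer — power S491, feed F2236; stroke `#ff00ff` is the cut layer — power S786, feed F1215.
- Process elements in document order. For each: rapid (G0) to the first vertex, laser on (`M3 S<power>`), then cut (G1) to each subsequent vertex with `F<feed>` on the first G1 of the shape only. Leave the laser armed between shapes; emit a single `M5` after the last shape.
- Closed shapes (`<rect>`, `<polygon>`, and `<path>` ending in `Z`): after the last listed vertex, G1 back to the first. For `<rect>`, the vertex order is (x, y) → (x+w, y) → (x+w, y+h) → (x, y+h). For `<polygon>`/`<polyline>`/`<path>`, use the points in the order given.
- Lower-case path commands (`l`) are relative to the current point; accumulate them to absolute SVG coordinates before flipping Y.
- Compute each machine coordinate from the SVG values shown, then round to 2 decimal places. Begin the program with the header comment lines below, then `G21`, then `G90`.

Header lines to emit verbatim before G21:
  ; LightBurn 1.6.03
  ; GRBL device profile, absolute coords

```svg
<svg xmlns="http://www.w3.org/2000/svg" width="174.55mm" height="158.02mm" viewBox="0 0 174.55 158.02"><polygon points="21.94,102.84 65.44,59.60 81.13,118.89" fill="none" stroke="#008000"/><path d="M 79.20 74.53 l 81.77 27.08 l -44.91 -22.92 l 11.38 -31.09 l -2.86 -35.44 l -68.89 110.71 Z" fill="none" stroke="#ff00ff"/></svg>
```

1 u = 1 mm; y_m = 158.02 − y.

[1] `<polygon>` regular polygon, #008000→score S491 F2236: (21.94,55.18) → (65.44,98.42) → (81.13,39.13) → (21.94,55.18) (closed)

[2] `<path>` closed polygon, #ff00ff→cut S786 F1215: (79.20,83.49) → (160.97,56.41) → (116.06,79.33) → (127.44,110.42) → (124.58,145.86) → (55.69,35.15) → (79.20,83.49) (closed)

; LightBurn 1.6.03
; GRBL device profile, absolute coords
G21
G90
G0 X21.94 Y55.18
M3 S491
G1 X65.44 Y98.42 F2236
G1 X81.13 Y39.13
G1 X21.94 Y55.18
G0 X79.20 Y83.49
M3 S786
G1 X160.97 Y56.41 F1215
G1 X116.06 Y79.33
G1 X127.44 Y110.42
G1 X124.58 Y145.86
G1 X55.69 Y35.15
G1 X79.20 Y83.49
M5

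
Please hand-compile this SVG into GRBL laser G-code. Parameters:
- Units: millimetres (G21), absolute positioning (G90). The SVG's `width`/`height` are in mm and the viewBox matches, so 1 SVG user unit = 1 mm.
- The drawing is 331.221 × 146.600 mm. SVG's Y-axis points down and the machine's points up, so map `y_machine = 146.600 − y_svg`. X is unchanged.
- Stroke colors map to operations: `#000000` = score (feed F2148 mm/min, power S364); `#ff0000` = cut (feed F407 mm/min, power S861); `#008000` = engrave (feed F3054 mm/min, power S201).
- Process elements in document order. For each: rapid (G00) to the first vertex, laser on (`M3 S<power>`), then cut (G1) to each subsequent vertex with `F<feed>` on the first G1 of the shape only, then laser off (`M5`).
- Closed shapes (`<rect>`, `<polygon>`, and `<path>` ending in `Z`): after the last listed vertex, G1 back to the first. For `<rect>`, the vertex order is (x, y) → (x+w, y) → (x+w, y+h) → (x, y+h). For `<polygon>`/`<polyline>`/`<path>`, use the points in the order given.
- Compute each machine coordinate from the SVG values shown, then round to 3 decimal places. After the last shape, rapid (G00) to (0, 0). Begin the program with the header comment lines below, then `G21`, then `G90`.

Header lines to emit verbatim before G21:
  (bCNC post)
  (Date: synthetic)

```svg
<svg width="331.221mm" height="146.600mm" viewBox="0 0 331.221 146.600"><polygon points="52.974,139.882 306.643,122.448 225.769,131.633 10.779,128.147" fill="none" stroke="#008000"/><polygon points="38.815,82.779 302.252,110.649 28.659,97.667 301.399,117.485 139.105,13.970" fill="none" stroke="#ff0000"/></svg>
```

(bCNC post)
(Date: synthetic)
G21
G90
G00 X52.974 Y6.718
M3 S201
G1 X306.643 Y24.152 F3054
G1 X225.769 Y14.967
G1 X10.779 Y18.453
G1 X52.974 Y6.718
M5
G00 X38.815 Y63.821
M3 S861
G1 X302.252 Y35.951 F407
G1 X28.659 Y48.933
G1 X301.399 Y29.115
G1 X139.105 Y132.630
G1 X38.815 Y63.821
M5
G00 X0.000 Y0.000

Since the viewBox matches the mm dimensions, user units are millimetres directly. The only transform is the Y-flip y_m = 146.600 − y_svg.

Shape 1 is a closed polygon drawn with `<polygon>`. Its stroke #008000 means engrave at S201, F3054. After flipping Y the toolpath is (52.974,6.718) → (306.643,24.152) → (225.769,14.967) → (10.779,18.453) → (52.974,6.718), returning to the start.

Shape 2 is a closed polygon drawn with `<polygon>`. Its stroke #ff0000 means cut at S861, F407. After flipping Y the toolpath is (38.815,63.821) → (302.252,35.951) → (28.659,48.933) → (301.399,29.115) → (139.105,132.630) → (38.815,63.821), returning to the start.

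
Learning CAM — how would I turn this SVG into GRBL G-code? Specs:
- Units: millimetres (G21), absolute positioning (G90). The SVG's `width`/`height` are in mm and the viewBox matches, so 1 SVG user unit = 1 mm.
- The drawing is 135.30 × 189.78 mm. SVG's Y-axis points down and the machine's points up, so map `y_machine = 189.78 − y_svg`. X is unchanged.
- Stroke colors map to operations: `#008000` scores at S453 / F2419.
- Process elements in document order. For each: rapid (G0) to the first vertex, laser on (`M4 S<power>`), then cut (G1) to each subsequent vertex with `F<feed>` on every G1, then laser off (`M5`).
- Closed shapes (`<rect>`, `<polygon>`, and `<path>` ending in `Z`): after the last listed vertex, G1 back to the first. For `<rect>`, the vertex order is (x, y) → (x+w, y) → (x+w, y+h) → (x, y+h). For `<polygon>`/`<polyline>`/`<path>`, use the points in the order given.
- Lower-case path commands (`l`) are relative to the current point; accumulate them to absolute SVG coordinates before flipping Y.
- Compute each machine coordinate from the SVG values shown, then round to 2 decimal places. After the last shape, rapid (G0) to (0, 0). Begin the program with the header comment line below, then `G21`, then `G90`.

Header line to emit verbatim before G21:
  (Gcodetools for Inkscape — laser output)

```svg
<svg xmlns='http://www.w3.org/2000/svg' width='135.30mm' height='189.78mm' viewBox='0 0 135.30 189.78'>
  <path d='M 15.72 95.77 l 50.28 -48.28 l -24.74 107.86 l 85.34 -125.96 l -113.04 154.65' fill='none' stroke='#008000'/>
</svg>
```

Since the viewBox matches the mm dimensions, user units are millimetres directly. The only transform is the Y-flip y_m = 189.78 − y_svg.

Shape 1 is a open polyline drawn with `<path>`. Its stroke #008000 means score at S453, F2419. After flipping Y the toolpath is (15.72,94.01) → (66.00,142.29) → (41.26,34.43) → (126.60,160.39) → (13.56,5.74).

(Gcodetools for Inkscape — laser output)
G21
G90
G0 X15.72 Y94.01
M4 S453
G1 X66.00 Y142.29 F2419
G1 X41.26 Y34.43 F2419
G1 X126.60 Y160.39 F2419
G1 X13.56 Y5.74 F2419
M5
G0 X0.00 Y0.00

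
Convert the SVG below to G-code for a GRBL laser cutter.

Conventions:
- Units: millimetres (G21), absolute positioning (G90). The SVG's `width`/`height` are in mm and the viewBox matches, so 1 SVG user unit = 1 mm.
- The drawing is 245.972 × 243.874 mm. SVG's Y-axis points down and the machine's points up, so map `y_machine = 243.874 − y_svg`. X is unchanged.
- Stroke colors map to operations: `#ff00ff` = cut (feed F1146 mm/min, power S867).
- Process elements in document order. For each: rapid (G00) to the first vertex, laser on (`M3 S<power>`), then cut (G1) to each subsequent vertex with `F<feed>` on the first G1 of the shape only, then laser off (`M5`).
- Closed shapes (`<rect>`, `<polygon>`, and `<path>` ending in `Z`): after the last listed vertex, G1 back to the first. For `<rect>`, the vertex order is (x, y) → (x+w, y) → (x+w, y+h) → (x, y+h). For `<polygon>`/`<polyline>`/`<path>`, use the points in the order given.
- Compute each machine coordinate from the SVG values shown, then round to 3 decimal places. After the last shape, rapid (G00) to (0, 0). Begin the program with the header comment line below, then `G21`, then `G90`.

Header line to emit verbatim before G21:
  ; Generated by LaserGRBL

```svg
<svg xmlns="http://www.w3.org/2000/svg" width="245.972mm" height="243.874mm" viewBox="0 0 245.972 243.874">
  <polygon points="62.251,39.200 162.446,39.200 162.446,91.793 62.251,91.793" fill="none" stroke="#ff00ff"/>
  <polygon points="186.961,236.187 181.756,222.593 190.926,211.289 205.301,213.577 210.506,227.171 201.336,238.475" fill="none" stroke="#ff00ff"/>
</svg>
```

; Generated by LaserGRBL
G21
G90
G00 X62.251 Y204.674
M3 S867
G1 X162.446 Y204.674 F1146
G1 X162.446 Y152.081
G1 X62.251 Y152.081
G1 X62.251 Y204.674
M5
G00 X186.961 Y7.687
M3 S867
G1 X181.756 Y21.281 F1146
G1 X190.926 Y32.585
G1 X205.301 Y30.297
G1 X210.506 Y16.703
G1 X201.336 Y5.399
G1 X186.961 Y7.687
M5
G00 X0.000 Y0.000

1 u = 1 mm; y_m = 243.874 − y.

[1] `<polygon>` rectangle, #ff00ff→cut S867 F1146: (62.251,204.674) → (162.446,204.674) → (162.446,152.081) → (62.251,152.081) → (62.251,204.674) (closed)

[2] `<polygon>` regular polygon, #ff00ff→cut S867 F1146: (186.961,7.687) → (181.756,21.281) → (190.926,32.585) → (205.301,30.297) → (210.506,16.703) → (201.336,5.399) → (186.961,7.687) (closed)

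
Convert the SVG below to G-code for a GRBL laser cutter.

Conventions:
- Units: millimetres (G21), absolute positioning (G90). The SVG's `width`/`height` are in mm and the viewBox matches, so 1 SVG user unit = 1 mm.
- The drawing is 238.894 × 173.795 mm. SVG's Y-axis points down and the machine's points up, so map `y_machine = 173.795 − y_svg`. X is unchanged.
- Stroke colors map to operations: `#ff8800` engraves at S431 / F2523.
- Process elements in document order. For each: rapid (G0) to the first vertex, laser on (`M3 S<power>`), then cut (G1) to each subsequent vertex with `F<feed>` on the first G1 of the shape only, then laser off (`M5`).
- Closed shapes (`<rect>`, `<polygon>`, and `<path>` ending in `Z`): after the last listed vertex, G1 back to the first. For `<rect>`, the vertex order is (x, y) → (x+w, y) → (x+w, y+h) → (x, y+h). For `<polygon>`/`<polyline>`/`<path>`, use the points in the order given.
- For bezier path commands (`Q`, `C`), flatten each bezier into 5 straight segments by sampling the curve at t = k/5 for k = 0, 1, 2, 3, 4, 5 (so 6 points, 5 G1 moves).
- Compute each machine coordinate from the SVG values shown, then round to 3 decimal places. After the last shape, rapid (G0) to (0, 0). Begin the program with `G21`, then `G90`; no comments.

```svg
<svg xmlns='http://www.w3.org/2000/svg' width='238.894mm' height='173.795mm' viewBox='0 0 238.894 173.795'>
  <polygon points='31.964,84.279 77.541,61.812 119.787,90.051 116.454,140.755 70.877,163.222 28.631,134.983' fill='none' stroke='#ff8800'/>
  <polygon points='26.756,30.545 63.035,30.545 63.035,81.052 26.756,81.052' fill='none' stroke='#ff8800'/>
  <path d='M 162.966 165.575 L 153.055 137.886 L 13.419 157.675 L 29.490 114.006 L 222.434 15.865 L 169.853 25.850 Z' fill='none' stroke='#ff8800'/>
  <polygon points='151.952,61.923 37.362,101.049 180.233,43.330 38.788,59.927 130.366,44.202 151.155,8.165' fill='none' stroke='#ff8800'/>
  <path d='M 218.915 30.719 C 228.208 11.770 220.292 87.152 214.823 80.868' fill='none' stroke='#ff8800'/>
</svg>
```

1 u = 1 mm; y_m = 173.795 − y.

[1] `<polygon>` regular polygon, #ff8800→engrave S431 F2523: (31.964,89.516) → (77.541,111.983) → (119.787,83.744) → (116.454,33.040) → (70.877,10.573) → (28.631,38.812) → (31.964,89.516) (closed)

[2] `<polygon>` rectangle, #ff8800→engrave S431 F2523: (26.756,143.250) → (63.035,143.250) → (63.035,92.743) → (26.756,92.743) → (26.756,143.250) (closed)

[3] `<path>` closed polygon, #ff8800→engrave S431 F2523: (162.966,8.220) → (153.055,35.909) → (13.419,16.120) → (29.490,59.789) → (222.434,157.930) → (169.853,147.945) → (162.966,8.220) (closed)

[4] `<polygon>` closed polygon, #ff8800→engrave S431 F2523: (151.952,111.872) → (37.362,72.746) → (180.233,130.465) → (38.788,113.868) → (130.366,129.593) → (151.155,165.630) → (151.952,111.872) (closed)

[5] `<path>` cubic bezier, #ff8800→engrave S431 F2523: (218.915,143.076) → (222.583,144.534) → (223.064,131.800) → (221.302,113.322) → (218.241,97.549) → (214.823,92.927)

G21
G90
G0 X31.964 Y89.516
M3 S431
G1 X77.541 Y111.983 F2523
G1 X119.787 Y83.744
G1 X116.454 Y33.040
G1 X70.877 Y10.573
G1 X28.631 Y38.812
G1 X31.964 Y89.516
M5
G0 X26.756 Y143.250
M3 S431
G1 X63.035 Y143.250 F2523
G1 X63.035 Y92.743
G1 X26.756 Y92.743
G1 X26.756 Y143.250
M5
G0 X162.966 Y8.220
M3 S431
G1 X153.055 Y35.909 F2523
G1 X13.419 Y16.120
G1 X29.490 Y59.789
G1 X222.434 Y157.930
G1 X169.853 Y147.945
G1 X162.966 Y8.220
M5
G0 X151.952 Y111.872
M3 S431
G1 X37.362 Y72.746 F2523
G1 X180.233 Y130.465
G1 X38.788 Y113.868
G1 X130.366 Y129.593
G1 X151.155 Y165.630
G1 X151.952 Y111.872
M5
G0 X218.915 Y143.076
M3 S431
G1 X222.583 Y144.534 F2523
G1 X223.064 Y131.800
G1 X221.302 Y113.322
G1 X218.241 Y97.549
G1 X214.823 Y92.927
M5
G0 X0.000 Y0.000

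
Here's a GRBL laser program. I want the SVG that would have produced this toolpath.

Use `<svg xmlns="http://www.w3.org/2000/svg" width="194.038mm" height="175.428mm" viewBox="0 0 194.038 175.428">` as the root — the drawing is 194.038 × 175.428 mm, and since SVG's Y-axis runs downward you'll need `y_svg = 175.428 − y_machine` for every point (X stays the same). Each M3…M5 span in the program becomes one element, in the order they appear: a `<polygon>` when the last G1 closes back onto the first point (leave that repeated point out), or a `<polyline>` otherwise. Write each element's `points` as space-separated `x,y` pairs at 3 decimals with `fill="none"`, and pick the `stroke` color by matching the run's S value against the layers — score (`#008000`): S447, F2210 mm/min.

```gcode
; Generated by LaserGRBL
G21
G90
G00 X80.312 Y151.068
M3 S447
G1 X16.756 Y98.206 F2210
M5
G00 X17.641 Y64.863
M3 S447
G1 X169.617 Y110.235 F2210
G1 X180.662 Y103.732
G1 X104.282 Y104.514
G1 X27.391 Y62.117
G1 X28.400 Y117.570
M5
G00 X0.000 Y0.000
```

y_svg = 175.428 − y_m. Every run uses S447, so all elements get stroke `#008000` (score).

[1] open run; points: 80.312,24.360 16.756,77.222

[2] open run; points: 17.641,110.565 169.617,65.193 180.662,71.696 104.282,70.914 27.391,113.311 28.400,57.858

<svg xmlns="http://www.w3.org/2000/svg" width="194.038mm" height="175.428mm" viewBox="0 0 194.038 175.428">
  <polyline points="80.312,24.360 16.756,77.222" fill="none" stroke="#008000"/>
  <polyline points="17.641,110.565 169.617,65.193 180.662,71.696 104.282,70.914 27.391,113.311 28.400,57.858" fill="none" stroke="#008000"/>
</svg>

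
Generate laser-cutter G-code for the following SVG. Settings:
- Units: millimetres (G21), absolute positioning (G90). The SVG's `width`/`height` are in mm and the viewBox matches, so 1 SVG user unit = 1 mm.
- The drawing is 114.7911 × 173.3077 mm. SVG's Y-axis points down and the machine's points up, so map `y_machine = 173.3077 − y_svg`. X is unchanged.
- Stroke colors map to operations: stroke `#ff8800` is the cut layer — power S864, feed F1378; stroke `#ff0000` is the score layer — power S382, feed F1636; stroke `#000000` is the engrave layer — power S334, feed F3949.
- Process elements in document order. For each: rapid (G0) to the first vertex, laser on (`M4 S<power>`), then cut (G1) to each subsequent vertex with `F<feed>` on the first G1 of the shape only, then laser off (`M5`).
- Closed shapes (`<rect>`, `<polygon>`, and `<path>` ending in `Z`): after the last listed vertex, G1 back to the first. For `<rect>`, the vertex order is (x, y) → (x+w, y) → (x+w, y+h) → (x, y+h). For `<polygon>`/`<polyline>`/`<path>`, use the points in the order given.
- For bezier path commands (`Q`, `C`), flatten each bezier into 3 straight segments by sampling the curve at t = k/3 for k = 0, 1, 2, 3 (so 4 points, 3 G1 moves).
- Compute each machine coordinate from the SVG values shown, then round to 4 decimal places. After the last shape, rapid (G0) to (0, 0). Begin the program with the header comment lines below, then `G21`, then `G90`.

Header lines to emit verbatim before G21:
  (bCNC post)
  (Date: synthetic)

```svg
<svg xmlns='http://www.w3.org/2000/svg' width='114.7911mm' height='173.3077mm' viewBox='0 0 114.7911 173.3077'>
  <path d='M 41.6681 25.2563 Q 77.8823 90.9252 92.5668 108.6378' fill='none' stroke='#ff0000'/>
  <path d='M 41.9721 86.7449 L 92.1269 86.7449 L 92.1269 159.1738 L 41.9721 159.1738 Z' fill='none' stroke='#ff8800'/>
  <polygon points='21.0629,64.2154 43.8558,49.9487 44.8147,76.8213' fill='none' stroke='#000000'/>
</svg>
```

Since the viewBox matches the mm dimensions, user units are millimetres directly. The only transform is the Y-flip y_m = 173.3077 − y_svg.

Shape 1 is a quadratic bezier drawn with `<path>`. Its stroke #ff0000 means score at S382, F1636. After flipping Y the toolpath is (41.6681,148.0514) → (63.4187,109.6006) → (80.3849,81.8068) → (92.5668,64.6699).

Shape 2 is a rectangle drawn with `<path>`. Its stroke #ff8800 means cut at S864, F1378. After flipping Y the toolpath is (41.9721,86.5628) → (92.1269,86.5628) → (92.1269,14.1339) → (41.9721,14.1339) → (41.9721,86.5628), returning to the start.

Shape 3 is a regular polygon drawn with `<polygon>`. Its stroke #000000 means engrave at S334, F3949. After flipping Y the toolpath is (21.0629,109.0923) → (43.8558,123.3590) → (44.8147,96.4864) → (21.0629,109.0923), returning to the start.

(bCNC post)
(Date: synthetic)
G21
G90
G0 X41.6681 Y148.0514
M4 S382
G1 X63.4187 Y109.6006 F1636
G1 X80.3849 Y81.8068
G1 X92.5668 Y64.6699
M5
G0 X41.9721 Y86.5628
M4 S864
G1 X92.1269 Y86.5628 F1378
G1 X92.1269 Y14.1339
G1 X41.9721 Y14.1339
G1 X41.9721 Y86.5628
M5
G0 X21.0629 Y109.0923
M4 S334
G1 X43.8558 Y123.3590 F3949
G1 X44.8147 Y96.4864
G1 X21.0629 Y109.0923
M5
G0 X0.0000 Y0.0000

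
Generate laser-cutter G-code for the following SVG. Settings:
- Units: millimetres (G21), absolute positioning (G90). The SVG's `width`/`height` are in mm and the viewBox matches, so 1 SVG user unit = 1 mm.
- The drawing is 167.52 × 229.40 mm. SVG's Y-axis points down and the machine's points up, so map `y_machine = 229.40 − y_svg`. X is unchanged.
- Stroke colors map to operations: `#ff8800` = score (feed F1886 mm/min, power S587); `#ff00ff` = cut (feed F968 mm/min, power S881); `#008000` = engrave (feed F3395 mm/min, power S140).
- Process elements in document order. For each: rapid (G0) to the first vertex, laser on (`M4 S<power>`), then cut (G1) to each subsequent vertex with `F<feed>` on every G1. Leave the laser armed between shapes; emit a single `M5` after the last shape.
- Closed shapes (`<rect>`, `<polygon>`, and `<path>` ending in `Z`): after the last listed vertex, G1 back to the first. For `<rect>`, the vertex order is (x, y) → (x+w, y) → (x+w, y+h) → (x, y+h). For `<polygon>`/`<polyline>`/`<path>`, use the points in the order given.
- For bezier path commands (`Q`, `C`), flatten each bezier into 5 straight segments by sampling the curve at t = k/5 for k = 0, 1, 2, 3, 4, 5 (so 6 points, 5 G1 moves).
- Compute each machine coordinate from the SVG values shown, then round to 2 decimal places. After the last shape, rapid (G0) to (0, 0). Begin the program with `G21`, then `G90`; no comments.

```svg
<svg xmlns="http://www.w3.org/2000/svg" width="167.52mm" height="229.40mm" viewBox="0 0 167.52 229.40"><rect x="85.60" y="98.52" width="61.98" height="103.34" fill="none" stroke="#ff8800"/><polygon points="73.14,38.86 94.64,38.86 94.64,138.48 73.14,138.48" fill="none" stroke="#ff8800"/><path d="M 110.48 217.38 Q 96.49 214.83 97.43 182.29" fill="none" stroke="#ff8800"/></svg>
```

viewBox `0 0 167.52 229.40` with mm width/height → 1 unit = 1 mm. Flip: y_m = 229.40 − y_svg.

**Shape 1** — `<rect>` rectangle, stroke `#ff8800` → score (S587, F1886). Machine vertices: (85.60,130.88) → (147.58,130.88) → (147.58,27.54) → (85.60,27.54) → (85.60,130.88). Closed: final G1 returns to the first vertex.

**Shape 2** — `<polygon>` rectangle, stroke `#ff8800` → score (S587, F1886). Machine vertices: (73.14,190.54) → (94.64,190.54) → (94.64,90.92) → (73.14,90.92) → (73.14,190.54). Closed: final G1 returns to the first vertex.

**Shape 3** — `<path>` quadratic bezier, stroke `#ff8800` → score (S587, F1886). Control points (SVG): P0=(110.48,217.38), P1=(96.49,214.83), P2=(97.43,182.29); sampled at t=k/5. Machine vertices: (110.48,12.02) → (105.48,14.24) → (101.68,18.86) → (99.07,25.88) → (97.65,35.29) → (97.43,47.11). Open path.

G21
G90
G0 X85.60 Y130.88
M4 S587
G1 X147.58 Y130.88 F1886
G1 X147.58 Y27.54 F1886
G1 X85.60 Y27.54 F1886
G1 X85.60 Y130.88 F1886
G0 X73.14 Y190.54
M4 S587
G1 X94.64 Y190.54 F1886
G1 X94.64 Y90.92 F1886
G1 X73.14 Y90.92 F1886
G1 X73.14 Y190.54 F1886
G0 X110.48 Y12.02
M4 S587
G1 X105.48 Y14.24 F1886
G1 X101.68 Y18.86 F1886
G1 X99.07 Y25.88 F1886
G1 X97.65 Y35.29 F1886
G1 X97.43 Y47.11 F1886
M5
G0 X0.00 Y0.00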